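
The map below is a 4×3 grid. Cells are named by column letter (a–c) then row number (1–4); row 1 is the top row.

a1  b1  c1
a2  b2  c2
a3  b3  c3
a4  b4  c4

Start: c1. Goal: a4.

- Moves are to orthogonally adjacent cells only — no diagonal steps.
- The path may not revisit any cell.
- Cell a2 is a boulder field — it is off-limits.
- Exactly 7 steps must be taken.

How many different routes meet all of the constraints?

Need simple routes of exactly 7 moves from c1 to a4 (Manhattan distance 5, so 1 moves are spent on a detour and 1 undoing it).
Enumerating: c1 c2 c3 c4 b4 b3 a3 a4 | c1 c2 b2 b3 c3 c4 b4 a4 | c1 b1 b2 b3 c3 c4 b4 a4 | c1 b1 b2 c2 c3 c4 b4 a4 | c1 b1 b2 c2 c3 b3 b4 a4 | c1 b1 b2 c2 c3 b3 a3 a4.
That gives 6 routes.

6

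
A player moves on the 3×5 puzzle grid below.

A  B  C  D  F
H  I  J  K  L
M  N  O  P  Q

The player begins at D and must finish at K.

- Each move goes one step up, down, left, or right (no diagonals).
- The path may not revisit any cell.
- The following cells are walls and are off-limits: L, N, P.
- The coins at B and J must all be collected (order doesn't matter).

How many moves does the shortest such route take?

Any route passes through B and J in some order between D and K. Summing Manhattan distances along each leg and taking the cheapest ordering (D → B → J → K) gives a lower bound of 2 + 2 + 1 = 5 moves.
A route of 5 moves achieves this: D → C → B → I → J → K.
Since 5 matches the lower bound, it is optimal.

5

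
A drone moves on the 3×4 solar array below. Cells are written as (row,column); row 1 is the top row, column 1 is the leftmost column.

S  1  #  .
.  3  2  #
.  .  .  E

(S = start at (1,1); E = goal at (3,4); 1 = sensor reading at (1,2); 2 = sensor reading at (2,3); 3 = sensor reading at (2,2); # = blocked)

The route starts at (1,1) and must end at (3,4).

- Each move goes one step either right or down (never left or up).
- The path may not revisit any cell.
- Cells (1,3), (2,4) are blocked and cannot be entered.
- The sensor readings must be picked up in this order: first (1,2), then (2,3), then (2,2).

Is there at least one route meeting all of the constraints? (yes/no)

(2,2) lies to the left of (2,3), so going from (2,3) to (2,2) would need a leftward move — but moves only go right/down, so (2,3) cannot be visited before (2,2).

no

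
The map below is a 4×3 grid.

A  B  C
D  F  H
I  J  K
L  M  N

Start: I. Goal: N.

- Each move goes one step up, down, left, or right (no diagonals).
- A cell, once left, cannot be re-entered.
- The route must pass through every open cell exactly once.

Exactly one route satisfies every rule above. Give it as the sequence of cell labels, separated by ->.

Need to visit all 12 open cells exactly once, starting at I and ending at N.
Cell A has only two open neighbours (D and B), so the path must pass straight through it: one of those is the cell it's entered from and the other is where it exits.
Route from I: down 1 to L, right 1 to M, up 2 to F, left 1 to D, up 1 to A, right 2 to C, down 3 to N — 11 moves in all.
Check: all 12 open cells covered.

I -> L -> M -> J -> F -> D -> A -> B -> C -> H -> K -> N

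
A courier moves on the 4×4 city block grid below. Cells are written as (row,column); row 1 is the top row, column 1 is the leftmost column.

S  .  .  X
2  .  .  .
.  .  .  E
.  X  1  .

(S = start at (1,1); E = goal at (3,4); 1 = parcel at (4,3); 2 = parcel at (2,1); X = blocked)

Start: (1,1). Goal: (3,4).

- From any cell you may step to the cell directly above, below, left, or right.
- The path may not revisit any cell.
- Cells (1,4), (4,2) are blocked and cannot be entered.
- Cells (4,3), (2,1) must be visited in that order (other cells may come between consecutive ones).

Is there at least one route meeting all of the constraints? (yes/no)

no

Ignoring the required order, 8 revisit-free routes from (1,1) to (3,4) pass through all of (4,3) and (2,1); the waypoint orders that occur are (2,1) → (4,3) (8) — never (4,3) → (2,1).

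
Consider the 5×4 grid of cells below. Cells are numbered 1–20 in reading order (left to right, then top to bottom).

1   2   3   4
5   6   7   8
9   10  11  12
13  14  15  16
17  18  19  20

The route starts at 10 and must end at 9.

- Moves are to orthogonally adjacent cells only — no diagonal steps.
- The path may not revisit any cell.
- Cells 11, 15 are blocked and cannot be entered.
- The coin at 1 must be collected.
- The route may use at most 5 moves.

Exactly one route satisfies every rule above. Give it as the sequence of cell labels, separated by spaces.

Any route must reach 1 and still end at 9 within 5 moves, so the order of the required stops is forced.
Route from 10: up 2 to 2, left 1 to 1, down 2 to 9 — 5 moves in all.
Check: all required cells visited; 5 ≤ 5 moves.

10 6 2 1 5 9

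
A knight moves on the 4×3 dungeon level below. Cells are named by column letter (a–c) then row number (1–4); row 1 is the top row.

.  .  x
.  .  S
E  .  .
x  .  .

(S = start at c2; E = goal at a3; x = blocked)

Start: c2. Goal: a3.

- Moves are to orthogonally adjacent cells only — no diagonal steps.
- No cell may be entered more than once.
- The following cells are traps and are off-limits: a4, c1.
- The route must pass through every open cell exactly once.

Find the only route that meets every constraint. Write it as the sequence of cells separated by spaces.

Need to visit all 10 open cells exactly once, starting at c2 and ending at a3.
Cell b1 has only two open neighbours (b2 and a1), so the path must pass straight through it: one of those is the cell it's entered from and the other is where it exits.
Route from c2: 2× down (reaching c4), left to b4, 3× up (reaching b1), left to a1, 2× down (reaching a3) — 9 moves in all.
Check: all 10 open cells covered.

c2 c3 c4 b4 b3 b2 b1 a1 a2 a3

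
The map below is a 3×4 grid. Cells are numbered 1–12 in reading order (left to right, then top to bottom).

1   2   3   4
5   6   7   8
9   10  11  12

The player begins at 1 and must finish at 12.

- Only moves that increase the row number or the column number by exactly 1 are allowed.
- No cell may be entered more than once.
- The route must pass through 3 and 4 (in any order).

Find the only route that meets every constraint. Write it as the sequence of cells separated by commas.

1, 2, 3, 4, 8, 12

Moves only go right or down, so the column and row indices never decrease.
Route from 1: right 3 to 4, down 2 to 12 — 5 moves in all.
Check: all required cells visited.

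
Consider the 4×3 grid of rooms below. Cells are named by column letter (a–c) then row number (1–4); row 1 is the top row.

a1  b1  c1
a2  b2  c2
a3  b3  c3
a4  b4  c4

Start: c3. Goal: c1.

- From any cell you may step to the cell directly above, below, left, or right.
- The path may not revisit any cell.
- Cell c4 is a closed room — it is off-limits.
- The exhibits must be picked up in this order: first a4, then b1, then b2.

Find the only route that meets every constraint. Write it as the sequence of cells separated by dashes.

The waypoints must appear in the order a4, b1, b2, with no cell reused.
Route from c3: left 1 to b3, down 1 to b4, left 1 to a4, up 3 to a1, right 1 to b1, down 1 to b2, right 1 to c2, up 1 to c1 — 10 moves in all.
Check: order respected (a4 at step 3, b1 at step 7, b2 at step 8).

c3 - b3 - b4 - a4 - a3 - a2 - a1 - b1 - b2 - c2 - c1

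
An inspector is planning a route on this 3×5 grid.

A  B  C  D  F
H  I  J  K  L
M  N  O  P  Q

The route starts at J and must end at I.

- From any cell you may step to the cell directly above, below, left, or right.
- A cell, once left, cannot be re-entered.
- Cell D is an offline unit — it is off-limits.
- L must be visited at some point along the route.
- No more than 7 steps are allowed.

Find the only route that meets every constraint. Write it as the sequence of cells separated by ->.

J -> K -> L -> Q -> P -> O -> N -> I

Any route must reach L and still end at I within 7 moves, so the order of the required stops is forced.
Route from J: 2× right (reaching L), down to Q, 3× left (reaching N), up to I — 7 moves in all.
Check: all required cells visited; 7 ≤ 7 moves.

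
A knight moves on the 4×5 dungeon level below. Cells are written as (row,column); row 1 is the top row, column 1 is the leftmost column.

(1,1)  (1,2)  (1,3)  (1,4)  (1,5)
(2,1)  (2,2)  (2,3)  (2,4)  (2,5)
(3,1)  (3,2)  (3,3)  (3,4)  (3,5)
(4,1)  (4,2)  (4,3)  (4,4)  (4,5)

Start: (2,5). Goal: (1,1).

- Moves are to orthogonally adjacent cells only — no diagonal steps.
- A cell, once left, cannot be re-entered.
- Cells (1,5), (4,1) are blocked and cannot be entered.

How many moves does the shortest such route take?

5

The Manhattan distance from (2,5) to (1,1) is |2−1| + |5−1| = 5, so at least 5 moves are needed.
A route of 5 moves achieves this: (2,5) → (2,4) → (1,4) → (1,3) → (1,2) → (1,1).
Since 5 matches the lower bound, it is optimal.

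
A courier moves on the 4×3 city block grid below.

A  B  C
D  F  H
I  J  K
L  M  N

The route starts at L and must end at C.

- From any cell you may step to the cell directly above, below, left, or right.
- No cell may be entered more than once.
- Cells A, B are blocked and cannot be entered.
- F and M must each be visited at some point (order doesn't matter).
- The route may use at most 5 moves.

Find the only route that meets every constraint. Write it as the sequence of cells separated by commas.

L, M, J, F, H, C

The 5-move cap with required stops at F, M leaves no slack for detours.
Route from L: right 1 to M, up 2 to F, right 1 to H, up 1 to C — 5 moves in all.
Check: all required cells visited; 5 ≤ 5 moves.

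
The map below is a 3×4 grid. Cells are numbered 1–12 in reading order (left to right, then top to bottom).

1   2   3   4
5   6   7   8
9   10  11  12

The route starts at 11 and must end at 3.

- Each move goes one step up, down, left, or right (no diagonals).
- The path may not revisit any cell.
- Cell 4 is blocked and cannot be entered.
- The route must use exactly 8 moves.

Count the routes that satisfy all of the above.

3

Need simple routes of exactly 8 moves from 11 to 3 (Manhattan distance 2, so 3 moves are spent on a detour and 3 undoing it).
Enumerating: 11 7 6 10 9 5 1 2 3 | 11 10 9 5 1 2 6 7 3 | 11 12 8 7 6 5 1 2 3.
That gives 3 routes.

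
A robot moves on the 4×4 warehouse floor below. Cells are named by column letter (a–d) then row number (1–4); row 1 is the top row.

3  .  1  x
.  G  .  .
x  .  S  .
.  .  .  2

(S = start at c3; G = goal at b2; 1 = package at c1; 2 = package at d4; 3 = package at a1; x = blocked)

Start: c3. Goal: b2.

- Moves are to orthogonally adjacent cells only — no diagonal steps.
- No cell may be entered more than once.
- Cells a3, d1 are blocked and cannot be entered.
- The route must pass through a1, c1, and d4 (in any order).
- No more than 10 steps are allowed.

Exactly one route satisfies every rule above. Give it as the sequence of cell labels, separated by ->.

c3 -> c4 -> d4 -> d3 -> d2 -> c2 -> c1 -> b1 -> a1 -> a2 -> b2

The 10-move cap with required stops at a1, c1, d4 leaves no slack for detours.
Route from c3: down 1 to c4, right 1 to d4, up 2 to d2, left 1 to c2, up 1 to c1, left 2 to a1, down 1 to a2, right 1 to b2 — 10 moves in all.
Check: all required cells visited; 10 ≤ 10 moves.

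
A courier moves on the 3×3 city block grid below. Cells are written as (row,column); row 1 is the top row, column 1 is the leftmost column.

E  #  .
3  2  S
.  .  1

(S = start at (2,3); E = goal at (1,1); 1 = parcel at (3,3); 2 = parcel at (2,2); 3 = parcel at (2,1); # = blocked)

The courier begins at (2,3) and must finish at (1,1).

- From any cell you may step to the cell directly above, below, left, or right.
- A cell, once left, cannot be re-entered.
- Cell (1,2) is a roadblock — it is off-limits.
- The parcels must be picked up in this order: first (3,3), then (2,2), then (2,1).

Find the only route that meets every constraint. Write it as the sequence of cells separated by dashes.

The waypoints must appear in the order (3,3), (2,2), (2,1), with no cell reused.
Route from (2,3): down 1 to (3,3), left 1 to (3,2), up 1 to (2,2), left 1 to (2,1), up 1 to (1,1) — 5 moves in all.
Check: order respected (1 at step 1, 2 at step 3, 3 at step 4).

(2,3) - (3,3) - (3,2) - (2,2) - (2,1) - (1,1)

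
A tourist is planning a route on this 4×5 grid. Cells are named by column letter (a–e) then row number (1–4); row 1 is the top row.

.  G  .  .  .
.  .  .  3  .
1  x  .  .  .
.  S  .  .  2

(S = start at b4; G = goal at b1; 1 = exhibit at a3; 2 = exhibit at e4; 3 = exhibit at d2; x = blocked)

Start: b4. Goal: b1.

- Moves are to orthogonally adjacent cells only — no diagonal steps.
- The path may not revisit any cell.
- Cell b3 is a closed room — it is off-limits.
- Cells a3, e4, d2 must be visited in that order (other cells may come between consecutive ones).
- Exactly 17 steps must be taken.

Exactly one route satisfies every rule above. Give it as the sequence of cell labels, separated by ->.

The waypoints must appear in the order a3, e4, d2, with no cell reused.
Route from b4: left to a4, 2× up (reaching a2), 2× right (reaching c2), 2× down (reaching c4), 2× right (reaching e4), up to e3, left to d3, up to d2, right to e2, up to e1, 3× left (reaching b1) — 17 moves in all.
Check: order respected (1 at step 2, 2 at step 9, 3 at step 12); 17 moves as required.

b4 -> a4 -> a3 -> a2 -> b2 -> c2 -> c3 -> c4 -> d4 -> e4 -> e3 -> d3 -> d2 -> e2 -> e1 -> d1 -> c1 -> b1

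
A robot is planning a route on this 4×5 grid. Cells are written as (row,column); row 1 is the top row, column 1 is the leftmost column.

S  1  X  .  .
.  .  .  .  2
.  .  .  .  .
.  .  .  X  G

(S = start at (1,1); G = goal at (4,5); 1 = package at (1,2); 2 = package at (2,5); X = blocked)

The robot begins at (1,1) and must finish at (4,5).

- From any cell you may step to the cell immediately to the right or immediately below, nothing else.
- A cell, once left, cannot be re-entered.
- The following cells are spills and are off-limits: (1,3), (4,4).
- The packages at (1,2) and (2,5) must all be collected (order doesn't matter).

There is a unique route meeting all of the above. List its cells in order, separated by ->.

(1,1) -> (1,2) -> (2,2) -> (2,3) -> (2,4) -> (2,5) -> (3,5) -> (4,5)

Moves only go right or down, so the column and row indices never decrease.
Route from (1,1): right 1 to (1,2), down 1 to (2,2), right 3 to (2,5), down 2 to (4,5) — 7 moves in all.
Check: all required cells visited.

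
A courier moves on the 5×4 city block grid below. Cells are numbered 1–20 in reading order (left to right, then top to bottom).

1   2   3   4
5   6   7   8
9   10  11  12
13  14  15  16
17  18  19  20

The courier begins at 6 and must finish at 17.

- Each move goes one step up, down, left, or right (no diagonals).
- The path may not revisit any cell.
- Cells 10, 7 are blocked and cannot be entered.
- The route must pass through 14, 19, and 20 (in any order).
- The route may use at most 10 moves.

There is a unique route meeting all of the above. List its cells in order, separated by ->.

The budget equals the shortest possible length, so every move has to be on a shortest route through the required cells.
Route from 6: left 1 to 5, down 2 to 13, right 3 to 16, down 1 to 20, left 3 to 17 — 10 moves in all.
Check: all required cells visited; 10 ≤ 10 moves.

6 -> 5 -> 9 -> 13 -> 14 -> 15 -> 16 -> 20 -> 19 -> 18 -> 17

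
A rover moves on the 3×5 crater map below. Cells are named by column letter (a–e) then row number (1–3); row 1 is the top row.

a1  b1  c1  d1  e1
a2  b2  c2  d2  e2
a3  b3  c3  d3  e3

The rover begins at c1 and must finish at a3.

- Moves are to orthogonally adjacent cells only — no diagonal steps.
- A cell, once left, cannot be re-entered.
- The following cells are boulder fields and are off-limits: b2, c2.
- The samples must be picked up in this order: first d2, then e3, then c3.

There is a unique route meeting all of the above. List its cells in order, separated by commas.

c1, d1, d2, e2, e3, d3, c3, b3, a3

The waypoints must appear in the order d2, e3, c3, with no cell reused.
Route from c1: right 1 to d1, down 1 to d2, right 1 to e2, down 1 to e3, left 4 to a3 — 8 moves in all.
Check: order respected (d2 at step 2, e3 at step 4, c3 at step 6).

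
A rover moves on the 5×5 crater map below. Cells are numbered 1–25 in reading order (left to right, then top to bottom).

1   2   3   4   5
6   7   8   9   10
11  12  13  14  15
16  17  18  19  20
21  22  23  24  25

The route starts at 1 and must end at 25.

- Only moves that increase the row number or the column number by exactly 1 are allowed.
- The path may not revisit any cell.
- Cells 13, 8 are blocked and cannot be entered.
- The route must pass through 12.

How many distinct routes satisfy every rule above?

12

A right/down-only route from 1 to 25 makes exactly 4 down-moves and 4 right-moves in some order.
With no other constraints that would be C(8,4) = 70 routes.
Split at 12 and multiply the segment counts (each segment already excludes blocked cells): 1→12: 3; 12→25: 4; product = 12.
That gives 12 routes.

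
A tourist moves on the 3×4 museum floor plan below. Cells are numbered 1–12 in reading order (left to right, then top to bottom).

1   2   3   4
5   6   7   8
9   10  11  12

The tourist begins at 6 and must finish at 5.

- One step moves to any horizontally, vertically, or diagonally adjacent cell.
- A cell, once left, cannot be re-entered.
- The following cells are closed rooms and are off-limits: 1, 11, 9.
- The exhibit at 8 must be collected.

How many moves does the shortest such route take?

5

Any route passes through 8 somewhere between 6 and 5. Summing Chebyshev distances along the two legs (6 → 8 → 5) gives a lower bound of 2 + 3 = 5 moves.
A route of 5 moves achieves this: 6 → 3 → 8 → 7 → 2 → 5.
Since 5 matches the lower bound, it is optimal.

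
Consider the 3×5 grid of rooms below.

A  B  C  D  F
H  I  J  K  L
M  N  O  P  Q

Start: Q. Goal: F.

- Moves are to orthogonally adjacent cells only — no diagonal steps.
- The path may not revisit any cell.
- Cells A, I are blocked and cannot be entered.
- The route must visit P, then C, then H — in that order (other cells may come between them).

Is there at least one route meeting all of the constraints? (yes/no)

no

H must be visited but has only one open neighbour (M), and it is neither the start nor the goal — the route would have to enter and leave through M, re-entering it.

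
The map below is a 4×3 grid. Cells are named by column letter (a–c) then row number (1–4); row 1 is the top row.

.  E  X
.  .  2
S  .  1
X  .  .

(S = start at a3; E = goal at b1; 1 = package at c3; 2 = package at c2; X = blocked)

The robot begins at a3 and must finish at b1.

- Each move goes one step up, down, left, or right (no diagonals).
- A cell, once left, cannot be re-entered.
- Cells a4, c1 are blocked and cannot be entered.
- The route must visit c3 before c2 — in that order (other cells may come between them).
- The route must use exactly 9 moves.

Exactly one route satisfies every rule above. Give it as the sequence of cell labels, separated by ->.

a3 -> b3 -> b4 -> c4 -> c3 -> c2 -> b2 -> a2 -> a1 -> b1

The waypoints must appear in the order c3, c2, with no cell reused.
Route from a3: right 1 to b3, down 1 to b4, right 1 to c4, up 2 to c2, left 2 to a2, up 1 to a1, right 1 to b1 — 9 moves in all.
Check: order respected (1 at step 4, 2 at step 5); 9 moves as required.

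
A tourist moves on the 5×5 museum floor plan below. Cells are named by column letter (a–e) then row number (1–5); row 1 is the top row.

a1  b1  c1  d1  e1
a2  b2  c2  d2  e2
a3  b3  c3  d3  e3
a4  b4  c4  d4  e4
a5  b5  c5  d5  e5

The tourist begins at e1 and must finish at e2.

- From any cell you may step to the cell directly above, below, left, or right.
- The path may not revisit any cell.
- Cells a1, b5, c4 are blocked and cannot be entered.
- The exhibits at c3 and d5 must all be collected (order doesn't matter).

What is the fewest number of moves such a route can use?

11

Any route passes through c3 and d5 in some order between e1 and e2. Summing Manhattan distances along each leg and taking the cheapest ordering (e1 → d5 → c3 → e2) gives a lower bound of 5 + 3 + 3 = 11 moves.
A route of 11 moves achieves this: e1 → d1 → d2 → c2 → c3 → d3 → d4 → d5 → e5 → e4 → e3 → e2.
Since 11 matches the lower bound, it is optimal.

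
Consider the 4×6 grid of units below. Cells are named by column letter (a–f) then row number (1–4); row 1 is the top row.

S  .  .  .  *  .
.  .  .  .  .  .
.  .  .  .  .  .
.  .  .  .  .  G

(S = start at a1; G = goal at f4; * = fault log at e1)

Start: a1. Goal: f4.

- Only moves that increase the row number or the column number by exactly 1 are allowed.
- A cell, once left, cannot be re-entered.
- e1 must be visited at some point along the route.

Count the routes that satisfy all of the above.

4

A right/down-only route from a1 to f4 makes exactly 3 down-moves and 5 right-moves in some order.
With no other constraints that would be C(8,3) = 56 routes.
Split at e1 and multiply the segment counts: a1→e1: 1; e1→f4: 4; product = 4.
That gives 4 routes.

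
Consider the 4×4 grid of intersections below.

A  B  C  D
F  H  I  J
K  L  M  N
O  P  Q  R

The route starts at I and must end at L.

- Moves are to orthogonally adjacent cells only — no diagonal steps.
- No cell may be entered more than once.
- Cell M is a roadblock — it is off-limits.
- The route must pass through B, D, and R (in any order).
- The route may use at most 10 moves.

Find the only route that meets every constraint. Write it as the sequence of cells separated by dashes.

I - H - B - C - D - J - N - R - Q - P - L

The 10-move cap with required stops at B, D, R leaves no slack for detours.
Route from I: left to H, up to B, 2× right (reaching D), 3× down (reaching R), 2× left (reaching P), up to L — 10 moves in all.
Check: all required cells visited; 10 ≤ 10 moves.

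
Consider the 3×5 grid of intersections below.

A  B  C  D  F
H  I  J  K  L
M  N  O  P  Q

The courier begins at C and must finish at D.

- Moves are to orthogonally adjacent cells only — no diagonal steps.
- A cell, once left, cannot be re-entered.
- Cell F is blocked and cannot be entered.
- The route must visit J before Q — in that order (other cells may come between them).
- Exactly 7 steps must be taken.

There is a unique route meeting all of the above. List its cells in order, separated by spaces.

The waypoints must appear in the order J, Q, with no cell reused.
Route from C: 2× down (reaching O), 2× right (reaching Q), up to L, left to K, up to D — 7 moves in all.
Check: order respected (J at step 1, Q at step 4); 7 moves as required.

C J O P Q L K D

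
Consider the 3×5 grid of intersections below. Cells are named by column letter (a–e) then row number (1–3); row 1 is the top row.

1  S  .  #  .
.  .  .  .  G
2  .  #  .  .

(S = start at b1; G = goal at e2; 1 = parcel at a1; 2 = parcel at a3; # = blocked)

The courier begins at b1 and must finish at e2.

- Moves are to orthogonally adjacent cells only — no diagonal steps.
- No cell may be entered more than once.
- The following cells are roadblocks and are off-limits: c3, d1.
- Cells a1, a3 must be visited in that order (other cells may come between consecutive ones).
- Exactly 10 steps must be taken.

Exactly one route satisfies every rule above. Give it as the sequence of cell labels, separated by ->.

The waypoints must appear in the order a1, a3, with no cell reused.
Route from b1: left to a1, 2× down (reaching a3), right to b3, up to b2, 2× right (reaching d2), down to d3, right to e3, up to e2 — 10 moves in all.
Check: order respected (1 at step 1, 2 at step 3); 10 moves as required.

b1 -> a1 -> a2 -> a3 -> b3 -> b2 -> c2 -> d2 -> d3 -> e3 -> e2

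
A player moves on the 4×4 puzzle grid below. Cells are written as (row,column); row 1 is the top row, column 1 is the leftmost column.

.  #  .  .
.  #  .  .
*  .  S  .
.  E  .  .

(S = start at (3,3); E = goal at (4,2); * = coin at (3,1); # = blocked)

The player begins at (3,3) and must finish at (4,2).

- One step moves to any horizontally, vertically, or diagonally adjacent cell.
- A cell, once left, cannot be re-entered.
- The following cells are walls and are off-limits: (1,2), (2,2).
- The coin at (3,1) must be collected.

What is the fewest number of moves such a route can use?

Any route passes through (3,1) somewhere between (3,3) and (4,2). Summing Chebyshev distances along the two legs ((3,3) → (3,1) → (4,2)) gives a lower bound of 2 + 1 = 3 moves.
A route of 3 moves achieves this: (3,3) → (3,2) → (3,1) → (4,2).
Since 3 matches the lower bound, it is optimal.

3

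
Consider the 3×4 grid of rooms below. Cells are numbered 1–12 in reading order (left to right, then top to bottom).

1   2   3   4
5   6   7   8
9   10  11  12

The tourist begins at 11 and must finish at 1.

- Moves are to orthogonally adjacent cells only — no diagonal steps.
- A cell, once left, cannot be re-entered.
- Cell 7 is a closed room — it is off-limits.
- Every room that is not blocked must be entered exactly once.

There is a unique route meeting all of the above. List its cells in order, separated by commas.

11, 12, 8, 4, 3, 2, 6, 10, 9, 5, 1

Need to visit all 11 open cells exactly once, starting at 11 and ending at 1.
Route from 11: right to 12, 2× up (reaching 4), 2× left (reaching 2), 2× down (reaching 10), left to 9, 2× up (reaching 1) — 10 moves in all.
Check: all 11 open cells covered.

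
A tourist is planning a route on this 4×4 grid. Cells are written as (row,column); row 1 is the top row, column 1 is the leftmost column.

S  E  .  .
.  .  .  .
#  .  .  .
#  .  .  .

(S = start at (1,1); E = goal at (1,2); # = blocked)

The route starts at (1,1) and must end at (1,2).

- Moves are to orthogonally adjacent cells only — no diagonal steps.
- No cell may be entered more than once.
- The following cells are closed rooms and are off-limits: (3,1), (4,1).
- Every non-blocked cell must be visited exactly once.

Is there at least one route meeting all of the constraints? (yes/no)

One route that works: (1,1) → (2,1) → (2,2) → (3,2) → (4,2) → (4,3) → (4,4) → (3,4) → (3,3) → (2,3) → (2,4) → (1,4) → (1,3) → (1,2).

yes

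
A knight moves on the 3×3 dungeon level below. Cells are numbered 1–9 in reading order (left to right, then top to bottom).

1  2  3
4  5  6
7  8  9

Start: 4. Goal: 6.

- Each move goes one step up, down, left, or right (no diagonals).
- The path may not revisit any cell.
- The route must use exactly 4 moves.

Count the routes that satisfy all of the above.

Need simple routes of exactly 4 moves from 4 to 6 (Manhattan distance 2, so 1 moves are spent on a detour and 1 undoing it).
Enumerating: 4 1 2 5 6 | 4 1 2 3 6 | 4 7 8 5 6 | 4 7 8 9 6 | 4 5 2 3 6 | 4 5 8 9 6.
That gives 6 routes.

6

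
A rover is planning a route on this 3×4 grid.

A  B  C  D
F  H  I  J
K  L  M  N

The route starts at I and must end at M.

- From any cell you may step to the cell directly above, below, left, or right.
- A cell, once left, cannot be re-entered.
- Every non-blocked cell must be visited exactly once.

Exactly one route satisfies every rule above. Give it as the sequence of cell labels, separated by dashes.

I - H - L - K - F - A - B - C - D - J - N - M

Need to visit all 12 open cells exactly once, starting at I and ending at M.
Cell K has only two open neighbours (F and L), so the path must pass straight through it: one of those is the cell it's entered from and the other is where it exits.
Route from I: left to H, down to L, left to K, 2× up (reaching A), 3× right (reaching D), 2× down (reaching N), left to M — 11 moves in all.
Check: all 12 open cells covered.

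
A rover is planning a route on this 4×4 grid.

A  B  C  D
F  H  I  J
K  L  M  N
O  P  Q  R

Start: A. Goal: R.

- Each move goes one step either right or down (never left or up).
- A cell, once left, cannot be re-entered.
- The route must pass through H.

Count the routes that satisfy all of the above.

12

A right/down-only route from A to R makes exactly 3 down-moves and 3 right-moves in some order.
With no other constraints that would be C(6,3) = 20 routes.
Split at H and multiply the segment counts: A→H: 2; H→R: 6; product = 12.
That gives 12 routes.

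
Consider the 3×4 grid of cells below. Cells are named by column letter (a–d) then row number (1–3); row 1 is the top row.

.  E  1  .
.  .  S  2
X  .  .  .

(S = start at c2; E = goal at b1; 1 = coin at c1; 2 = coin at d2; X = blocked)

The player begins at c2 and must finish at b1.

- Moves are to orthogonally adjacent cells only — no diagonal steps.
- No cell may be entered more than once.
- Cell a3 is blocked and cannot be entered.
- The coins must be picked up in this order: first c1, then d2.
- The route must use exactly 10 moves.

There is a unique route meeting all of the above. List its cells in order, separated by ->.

The waypoints must appear in the order c1, d2, with no cell reused.
Route from c2: up 1 to c1, right 1 to d1, down 2 to d3, left 2 to b3, up 1 to b2, left 1 to a2, up 1 to a1, right 1 to b1 — 10 moves in all.
Check: order respected (1 at step 1, 2 at step 3); 10 moves as required.

c2 -> c1 -> d1 -> d2 -> d3 -> c3 -> b3 -> b2 -> a2 -> a1 -> b1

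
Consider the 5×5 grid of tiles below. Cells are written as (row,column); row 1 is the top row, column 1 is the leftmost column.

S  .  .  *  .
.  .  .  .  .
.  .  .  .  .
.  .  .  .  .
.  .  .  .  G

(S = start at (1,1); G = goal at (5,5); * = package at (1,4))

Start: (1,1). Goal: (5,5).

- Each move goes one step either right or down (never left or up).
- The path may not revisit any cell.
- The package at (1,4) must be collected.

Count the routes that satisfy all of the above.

A right/down-only route from (1,1) to (5,5) makes exactly 4 down-moves and 4 right-moves in some order.
With no other constraints that would be C(8,4) = 70 routes.
Split at (1,4) and multiply the segment counts: (1,1)→(1,4): 1; (1,4)→(5,5): 5; product = 5.
That gives 5 routes.

5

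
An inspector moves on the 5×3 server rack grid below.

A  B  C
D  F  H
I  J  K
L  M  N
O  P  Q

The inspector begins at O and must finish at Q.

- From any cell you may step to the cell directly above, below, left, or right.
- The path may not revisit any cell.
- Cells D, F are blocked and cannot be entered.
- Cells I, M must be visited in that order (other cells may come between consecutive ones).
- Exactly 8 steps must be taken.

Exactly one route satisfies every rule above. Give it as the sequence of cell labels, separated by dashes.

The waypoints must appear in the order I, M, with no cell reused.
Route from O: up 2 to I, right 2 to K, down 1 to N, left 1 to M, down 1 to P, right 1 to Q — 8 moves in all.
Check: order respected (I at step 2, M at step 6); 8 moves as required.

O - L - I - J - K - N - M - P - Q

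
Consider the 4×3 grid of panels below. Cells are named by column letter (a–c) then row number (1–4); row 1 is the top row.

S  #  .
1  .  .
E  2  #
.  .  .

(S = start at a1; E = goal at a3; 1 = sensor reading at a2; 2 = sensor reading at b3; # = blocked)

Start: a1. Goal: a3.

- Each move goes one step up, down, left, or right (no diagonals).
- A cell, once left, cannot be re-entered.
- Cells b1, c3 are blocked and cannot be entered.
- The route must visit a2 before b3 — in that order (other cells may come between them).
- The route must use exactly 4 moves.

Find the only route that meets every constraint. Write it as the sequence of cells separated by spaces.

a1 a2 b2 b3 a3

The waypoints must appear in the order a2, b3, with no cell reused.
Route from a1: down to a2, right to b2, down to b3, left to a3 — 4 moves in all.
Check: order respected (1 at step 1, 2 at step 3); 4 moves as required.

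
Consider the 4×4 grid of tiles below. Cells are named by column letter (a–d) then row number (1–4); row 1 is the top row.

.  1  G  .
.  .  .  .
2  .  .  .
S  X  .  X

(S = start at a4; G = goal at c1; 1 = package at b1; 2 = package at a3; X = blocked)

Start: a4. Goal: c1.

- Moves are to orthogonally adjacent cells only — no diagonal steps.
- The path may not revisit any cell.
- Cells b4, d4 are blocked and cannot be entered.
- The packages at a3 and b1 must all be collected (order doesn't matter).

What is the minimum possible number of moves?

Any route passes through a3 and b1 in some order between a4 and c1. Summing Manhattan distances along each leg and taking the cheapest ordering (a4 → a3 → b1 → c1) gives a lower bound of 1 + 3 + 1 = 5 moves.
A route of 5 moves achieves this: a4 → a3 → a2 → a1 → b1 → c1.
Since 5 matches the lower bound, it is optimal.

5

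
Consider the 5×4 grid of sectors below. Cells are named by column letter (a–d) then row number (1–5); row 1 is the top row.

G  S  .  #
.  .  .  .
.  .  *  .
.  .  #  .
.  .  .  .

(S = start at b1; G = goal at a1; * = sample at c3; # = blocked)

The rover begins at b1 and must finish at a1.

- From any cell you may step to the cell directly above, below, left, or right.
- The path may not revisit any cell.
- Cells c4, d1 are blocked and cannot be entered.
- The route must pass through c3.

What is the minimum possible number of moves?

7

Any route passes through c3 somewhere between b1 and a1. Summing Manhattan distances along the two legs (b1 → c3 → a1) gives a lower bound of 3 + 4 = 7 moves.
A route of 7 moves achieves this: b1 → b2 → c2 → c3 → b3 → a3 → a2 → a1.
Since 7 matches the lower bound, it is optimal.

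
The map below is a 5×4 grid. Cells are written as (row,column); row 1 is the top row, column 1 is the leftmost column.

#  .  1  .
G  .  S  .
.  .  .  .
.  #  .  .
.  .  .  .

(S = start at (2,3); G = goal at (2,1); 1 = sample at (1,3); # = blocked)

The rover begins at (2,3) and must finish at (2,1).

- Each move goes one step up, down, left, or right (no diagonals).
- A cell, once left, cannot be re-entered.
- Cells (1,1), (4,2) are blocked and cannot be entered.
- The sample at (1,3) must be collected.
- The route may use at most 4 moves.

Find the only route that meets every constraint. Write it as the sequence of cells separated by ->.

(2,3) -> (1,3) -> (1,2) -> (2,2) -> (2,1)

Any route must reach (1,3) and still end at (2,1) within 4 moves, so the order of the required stops is forced.
Route from (2,3): up 1 to (1,3), left 1 to (1,2), down 1 to (2,2), left 1 to (2,1) — 4 moves in all.
Check: all required cells visited; 4 ≤ 4 moves.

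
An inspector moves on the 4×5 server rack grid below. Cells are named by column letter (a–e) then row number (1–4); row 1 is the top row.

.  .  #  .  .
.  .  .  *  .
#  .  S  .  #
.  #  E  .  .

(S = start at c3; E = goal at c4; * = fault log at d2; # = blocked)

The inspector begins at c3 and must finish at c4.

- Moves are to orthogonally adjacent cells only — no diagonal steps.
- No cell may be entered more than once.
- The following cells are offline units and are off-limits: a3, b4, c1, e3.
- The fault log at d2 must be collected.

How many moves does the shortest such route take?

5

Any route passes through d2 somewhere between c3 and c4. Summing Manhattan distances along the two legs (c3 → d2 → c4) gives a lower bound of 2 + 3 = 5 moves.
A route of 5 moves achieves this: c3 → c2 → d2 → d3 → d4 → c4.
Since 5 matches the lower bound, it is optimal.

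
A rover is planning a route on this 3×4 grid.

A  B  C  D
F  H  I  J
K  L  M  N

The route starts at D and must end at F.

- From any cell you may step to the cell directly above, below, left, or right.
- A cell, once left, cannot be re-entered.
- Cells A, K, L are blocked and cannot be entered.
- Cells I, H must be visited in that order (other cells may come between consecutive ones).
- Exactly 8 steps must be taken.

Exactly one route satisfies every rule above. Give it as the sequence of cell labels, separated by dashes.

D - J - N - M - I - C - B - H - F

The waypoints must appear in the order I, H, with no cell reused.
Route from D: down 2 to N, left 1 to M, up 2 to C, left 1 to B, down 1 to H, left 1 to F — 8 moves in all.
Check: order respected (I at step 4, H at step 7); 8 moves as required.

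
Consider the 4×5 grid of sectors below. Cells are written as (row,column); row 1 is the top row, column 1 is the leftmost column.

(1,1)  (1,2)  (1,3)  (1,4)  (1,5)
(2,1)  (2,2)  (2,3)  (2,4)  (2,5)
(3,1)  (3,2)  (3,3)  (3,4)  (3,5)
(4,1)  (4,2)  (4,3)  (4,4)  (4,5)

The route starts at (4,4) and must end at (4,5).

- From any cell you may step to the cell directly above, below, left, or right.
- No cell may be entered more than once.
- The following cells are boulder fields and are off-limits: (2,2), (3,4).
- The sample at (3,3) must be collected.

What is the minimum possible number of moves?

Any route passes through (3,3) somewhere between (4,4) and (4,5). Summing Manhattan distances along the two legs ((4,4) → (3,3) → (4,5)) gives a lower bound of 2 + 3 = 5 moves.
The shortest route satisfying every rule uses 7 moves: (4,4) → (4,3) → (3,3) → (2,3) → (2,4) → (2,5) → (3,5) → (4,5).
The bound of 5 isn't tight here; checking systematically, no route of length 5 through 6 satisfies every constraint, so 7 is the minimum.

7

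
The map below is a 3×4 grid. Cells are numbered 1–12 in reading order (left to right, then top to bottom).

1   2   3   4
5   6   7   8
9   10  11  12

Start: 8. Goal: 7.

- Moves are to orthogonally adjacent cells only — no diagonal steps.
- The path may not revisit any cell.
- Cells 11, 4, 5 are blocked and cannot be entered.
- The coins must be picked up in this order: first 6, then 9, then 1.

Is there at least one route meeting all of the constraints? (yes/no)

9 must be visited but has only one open neighbour (10), and it is neither the start nor the goal — the route would have to enter and leave through 10, re-entering it.

no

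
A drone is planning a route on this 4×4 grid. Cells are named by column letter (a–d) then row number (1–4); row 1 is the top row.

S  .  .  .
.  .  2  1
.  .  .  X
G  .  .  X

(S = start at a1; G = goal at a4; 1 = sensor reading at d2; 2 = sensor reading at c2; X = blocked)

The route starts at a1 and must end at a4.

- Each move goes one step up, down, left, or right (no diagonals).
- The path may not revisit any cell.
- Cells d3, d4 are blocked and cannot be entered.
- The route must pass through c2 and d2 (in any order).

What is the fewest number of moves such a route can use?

Any route passes through c2 and d2 in some order between a1 and a4. Summing Manhattan distances along each leg and taking the cheapest ordering (a1 → d2 → c2 → a4) gives a lower bound of 4 + 1 + 4 = 9 moves.
A route of 9 moves achieves this: a1 → b1 → c1 → d1 → d2 → c2 → c3 → c4 → b4 → a4.
Since 9 matches the lower bound, it is optimal.

9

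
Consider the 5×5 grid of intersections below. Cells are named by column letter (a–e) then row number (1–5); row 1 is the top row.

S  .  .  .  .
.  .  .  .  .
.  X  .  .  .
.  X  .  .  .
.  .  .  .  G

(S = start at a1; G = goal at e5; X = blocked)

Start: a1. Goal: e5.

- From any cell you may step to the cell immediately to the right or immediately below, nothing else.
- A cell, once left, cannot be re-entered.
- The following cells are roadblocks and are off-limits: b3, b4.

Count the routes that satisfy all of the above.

A right/down-only route from a1 to e5 makes exactly 4 down-moves and 4 right-moves in some order.
With no other constraints that would be C(8,4) = 70 routes.
Subtract routes through each blocked cell (inclusion–exclusion for overlaps): − through b3: 30 − through b4: 16 + through b3&b4: 12 → 36.
That gives 36 routes.

36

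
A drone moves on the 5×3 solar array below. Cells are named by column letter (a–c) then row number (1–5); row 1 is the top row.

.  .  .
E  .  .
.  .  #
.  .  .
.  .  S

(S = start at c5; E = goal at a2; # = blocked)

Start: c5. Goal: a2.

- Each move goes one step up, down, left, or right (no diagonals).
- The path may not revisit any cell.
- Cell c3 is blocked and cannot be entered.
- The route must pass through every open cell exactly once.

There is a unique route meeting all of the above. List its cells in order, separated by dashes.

c5 - c4 - b4 - b5 - a5 - a4 - a3 - b3 - b2 - c2 - c1 - b1 - a1 - a2

Need to visit all 14 open cells exactly once, starting at c5 and ending at a2.
Cell a5 has only two open neighbours (a4 and b5), so the path must pass straight through it: one of those is the cell it's entered from and the other is where it exits.
Route from c5: up to c4, left to b4, down to b5, left to a5, 2× up (reaching a3), right to b3, up to b2, right to c2, up to c1, 2× left (reaching a1), down to a2 — 13 moves in all.
Check: all 14 open cells covered.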